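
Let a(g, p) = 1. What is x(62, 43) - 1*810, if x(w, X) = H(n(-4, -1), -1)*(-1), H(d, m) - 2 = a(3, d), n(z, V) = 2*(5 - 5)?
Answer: -813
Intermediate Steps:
n(z, V) = 0 (n(z, V) = 2*0 = 0)
H(d, m) = 3 (H(d, m) = 2 + 1 = 3)
x(w, X) = -3 (x(w, X) = 3*(-1) = -3)
x(62, 43) - 1*810 = -3 - 1*810 = -3 - 810 = -813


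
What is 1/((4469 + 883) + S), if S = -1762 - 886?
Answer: 1/2704 ≈ 0.00036982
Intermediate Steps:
S = -2648
1/((4469 + 883) + S) = 1/((4469 + 883) - 2648) = 1/(5352 - 2648) = 1/2704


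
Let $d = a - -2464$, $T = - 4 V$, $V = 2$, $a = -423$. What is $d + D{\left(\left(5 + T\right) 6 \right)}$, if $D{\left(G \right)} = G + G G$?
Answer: $2347$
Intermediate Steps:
$T = -8$ ($T = \left(-4\right) 2 = -8$)
$D{\left(G \right)} = G + G^{2}$
$d = 2041$ ($d = -423 - -2464 = -423 + 2464 = 2041$)
$d + D{\left(\left(5 + T\right) 6 \right)} = 2041 + \left(5 - 8\right) 6 \left(1 + \left(5 - 8\right) 6\right) = 2041 + \left(-3\right) 6 \left(1 - 18\right) = 2041 - 18 \left(1 - 18\right) = 2041 - -306 = 2041 + 306 = 2347$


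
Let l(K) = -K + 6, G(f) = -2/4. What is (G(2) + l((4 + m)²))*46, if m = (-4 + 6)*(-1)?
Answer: 69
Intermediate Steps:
G(f) = -½ (G(f) = -2*¼ = -½)
m = -2 (m = 2*(-1) = -2)
l(K) = 6 - K
(G(2) + l((4 + m)²))*46 = (-½ + (6 - (4 - 2)²))*46 = (-½ + (6 - 1*2²))*46 = (-½ + (6 - 1*4))*46 = (-½ + (6 - 4))*46 = (-½ + 2)*46 = (3/2)*46 = 69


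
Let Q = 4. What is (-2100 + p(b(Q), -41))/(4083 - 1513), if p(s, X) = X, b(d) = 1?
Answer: -2141/2570 ≈ -0.83307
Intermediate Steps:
(-2100 + p(b(Q), -41))/(4083 - 1513) = (-2100 - 41)/(4083 - 1513) = -2141/2570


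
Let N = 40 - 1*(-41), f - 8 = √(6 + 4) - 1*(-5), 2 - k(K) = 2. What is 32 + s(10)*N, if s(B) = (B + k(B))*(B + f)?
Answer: 18662 + 810*√10 ≈ 21223.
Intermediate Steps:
k(K) = 0 (k(K) = 2 - 1*2 = 2 - 2 = 0)
f = 13 + √10 (f = 8 + (√(6 + 4) - 1*(-5)) = 8 + (√10 + 5) = 8 + (5 + √10) = 13 + √10 ≈ 16.162)
N = 81 (N = 40 + 41 = 81)
s(B) = B*(13 + B + √10) (s(B) = (B + 0)*(B + (13 + √10)) = B*(13 + B + √10))
32 + s(10)*N = 32 + (10*(13 + 10 + √10))*81 = 32 + (10*(23 + √10))*81 = 32 + (230 + 10*√10)*81 = 32 + (18630 + 810*√10) = 18662 + 810*√10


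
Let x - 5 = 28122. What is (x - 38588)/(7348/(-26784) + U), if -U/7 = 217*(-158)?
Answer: -70046856/1607051555 ≈ -0.043587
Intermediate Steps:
U = 240002 (U = -1519*(-158) = -7*(-34286) = 240002)
x = 28127 (x = 5 + 28122 = 28127)
(x - 38588)/(7348/(-26784) + U) = (28127 - 38588)/(7348/(-26784) + 240002) = -10461/(7348*(-1/26784) + 240002) = -10461/(-1837/6696 + 240002) = -10461/1607051555/6696 = -10461*6696/1607051555 = -70046856/1607051555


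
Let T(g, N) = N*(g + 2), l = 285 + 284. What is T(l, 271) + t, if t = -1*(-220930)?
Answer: 375671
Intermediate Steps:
l = 569
T(g, N) = N*(2 + g)
t = 220930
T(l, 271) + t = 271*(2 + 569) + 220930 = 271*571 + 220930 = 154741 + 220930 = 375671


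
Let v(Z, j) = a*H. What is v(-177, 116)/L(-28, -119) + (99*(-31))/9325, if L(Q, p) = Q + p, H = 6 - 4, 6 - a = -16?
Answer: -861443/1370775 ≈ -0.62844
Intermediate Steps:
a = 22 (a = 6 - 1*(-16) = 6 + 16 = 22)
H = 2
v(Z, j) = 44 (v(Z, j) = 22*2 = 44)
v(-177, 116)/L(-28, -119) + (99*(-31))/9325 = 44/(-28 - 119) + (99*(-31))/9325 = 44/(-147) - 3069*1/9325 = 44*(-1/147) - 3069/9325 = -44/147 - 3069/9325 = -861443/1370775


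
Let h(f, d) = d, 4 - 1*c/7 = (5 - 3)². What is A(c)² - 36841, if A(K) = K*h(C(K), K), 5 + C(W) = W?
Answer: -36841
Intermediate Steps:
c = 0 (c = 28 - 7*(5 - 3)² = 28 - 7*2² = 28 - 7*4 = 28 - 28 = 0)
C(W) = -5 + W
A(K) = K² (A(K) = K*K = K²)
A(c)² - 36841 = (0²)² - 36841 = 0² - 36841 = 0 - 36841 = -36841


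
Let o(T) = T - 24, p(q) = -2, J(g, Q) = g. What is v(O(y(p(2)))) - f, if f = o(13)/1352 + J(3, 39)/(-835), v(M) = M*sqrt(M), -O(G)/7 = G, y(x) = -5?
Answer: 13241/1128920 + 35*sqrt(35) ≈ 207.07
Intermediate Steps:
O(G) = -7*G
o(T) = -24 + T
v(M) = M**(3/2)
f = -13241/1128920 (f = (-24 + 13)/1352 + 3/(-835) = -11*1/1352 + 3*(-1/835) = -11/1352 - 3/835 = -13241/1128920 ≈ -0.011729)
v(O(y(p(2)))) - f = (-7*(-5))**(3/2) - 1*(-13241/1128920) = 35**(3/2) + 13241/1128920 = 35*sqrt(35) + 13241/1128920 = 13241/1128920 + 35*sqrt(35)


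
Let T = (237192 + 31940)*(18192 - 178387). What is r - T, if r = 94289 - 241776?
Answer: 43113453253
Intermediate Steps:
r = -147487
T = -43113600740 (T = 269132*(-160195) = -43113600740)
r - T = -147487 - 1*(-43113600740) = -147487 + 43113600740 = 43113453253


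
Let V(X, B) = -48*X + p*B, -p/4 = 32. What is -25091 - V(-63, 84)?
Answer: -17363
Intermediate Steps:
p = -128 (p = -4*32 = -128)
V(X, B) = -128*B - 48*X (V(X, B) = -48*X - 128*B = -128*B - 48*X)
-25091 - V(-63, 84) = -25091 - (-128*84 - 48*(-63)) = -25091 - (-10752 + 3024) = -25091 - 1*(-7728) = -25091 + 7728 = -17363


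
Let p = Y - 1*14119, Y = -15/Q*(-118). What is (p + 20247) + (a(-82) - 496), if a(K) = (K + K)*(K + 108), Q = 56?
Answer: 39189/28 ≈ 1399.6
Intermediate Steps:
a(K) = 2*K*(108 + K) (a(K) = (2*K)*(108 + K) = 2*K*(108 + K))
Y = 885/28 (Y = -15/56*(-118) = 885/28 ≈ 31.607)
p = -394447/28 (p = 885/28 - 1*14119 = 885/28 - 14119 = -394447/28 ≈ -14087.)
(p + 20247) + (a(-82) - 496) = (-394447/28 + 20247) + (2*(-82)*(108 - 82) - 496) = 172469/28 + (2*(-82)*26 - 496) = 172469/28 + (-4264 - 496) = 172469/28 - 4760 = 39189/28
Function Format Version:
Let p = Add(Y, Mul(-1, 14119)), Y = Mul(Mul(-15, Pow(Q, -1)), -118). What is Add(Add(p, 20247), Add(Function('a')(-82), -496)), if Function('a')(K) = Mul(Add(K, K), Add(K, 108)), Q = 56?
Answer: Rational(39189, 28) ≈ 1399.6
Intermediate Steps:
Function('a')(K) = Mul(2, K, Add(108, K)) (Function('a')(K) = Mul(Mul(2, K), Add(108, K)) = Mul(2, K, Add(108, K)))
Y = Rational(885, 28) (Y = Mul(Mul(-15, Pow(56, -1)), -118) = Mul(Mul(-15, Rational(1, 56)), -118) = Mul(Rational(-15, 56), -118) = Rational(885, 28) ≈ 31.607)
p = Rational(-394447, 28) (p = Add(Rational(885, 28), Mul(-1, 14119)) = Add(Rational(885, 28), -14119) = Rational(-394447, 28) ≈ -14087.)
Add(Add(p, 20247), Add(Function('a')(-82), -496)) = Add(Add(Rational(-394447, 28), 20247), Add(Mul(2, -82, Add(108, -82)), -496)) = Add(Rational(172469, 28), Add(Mul(2, -82, 26), -496)) = Add(Rational(172469, 28), Add(-4264, -496)) = Add(Rational(172469, 28), -4760) = Rational(39189, 28)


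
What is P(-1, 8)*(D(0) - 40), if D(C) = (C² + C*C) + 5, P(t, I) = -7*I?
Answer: 1960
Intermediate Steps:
D(C) = 5 + 2*C² (D(C) = (C² + C²) + 5 = 2*C² + 5 = 5 + 2*C²)
P(-1, 8)*(D(0) - 40) = (-7*8)*((5 + 2*0²) - 40) = -56*((5 + 2*0) - 40) = -56*((5 + 0) - 40) = -56*(5 - 40) = -56*(-35) = 1960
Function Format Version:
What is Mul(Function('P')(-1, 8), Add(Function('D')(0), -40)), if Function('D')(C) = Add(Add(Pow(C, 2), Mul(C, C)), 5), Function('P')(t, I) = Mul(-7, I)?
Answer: 1960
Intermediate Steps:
Function('D')(C) = Add(5, Mul(2, Pow(C, 2))) (Function('D')(C) = Add(Add(Pow(C, 2), Pow(C, 2)), 5) = Add(Mul(2, Pow(C, 2)), 5) = Add(5, Mul(2, Pow(C, 2))))
Mul(Function('P')(-1, 8), Add(Function('D')(0), -40)) = Mul(Mul(-7, 8), Add(Add(5, Mul(2, Pow(0, 2))), -40)) = Mul(-56, Add(Add(5, Mul(2, 0)), -40)) = Mul(-56, Add(Add(5, 0), -40)) = Mul(-56, Add(5, -40)) = Mul(-56, -35) = 1960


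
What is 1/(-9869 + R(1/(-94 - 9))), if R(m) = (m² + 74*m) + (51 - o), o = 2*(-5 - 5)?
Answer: -10609/103954603 ≈ -0.00010205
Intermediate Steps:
o = -20 (o = 2*(-10) = -20)
R(m) = 71 + m² + 74*m (R(m) = (m² + 74*m) + (51 - 1*(-20)) = (m² + 74*m) + (51 + 20) = (m² + 74*m) + 71 = 71 + m² + 74*m)
1/(-9869 + R(1/(-94 - 9))) = 1/(-9869 + (71 + (1/(-94 - 9))² + 74/(-94 - 9))) = 1/(-9869 + (71 + (1/(-103))² + 74/(-103))) = 1/(-9869 + (71 + (-1/103)² + 74*(-1/103))) = 1/(-9869 + (71 + 1/10609 - 74/103)) = 1/(-9869 + 745618/10609) = 1/(-103954603/10609) = -10609/103954603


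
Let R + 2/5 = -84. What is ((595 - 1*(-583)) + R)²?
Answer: 29899024/25 ≈ 1.1960e+6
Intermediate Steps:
R = -422/5 (R = -⅖ - 84 = -422/5 ≈ -84.400)
((595 - 1*(-583)) + R)² = ((595 - 1*(-583)) - 422/5)² = ((595 + 583) - 422/5)² = (1178 - 422/5)² = (5468/5)² = 29899024/25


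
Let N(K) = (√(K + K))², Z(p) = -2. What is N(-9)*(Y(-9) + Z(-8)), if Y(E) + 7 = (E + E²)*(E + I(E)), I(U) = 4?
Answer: 6642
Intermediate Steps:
Y(E) = -7 + (4 + E)*(E + E²) (Y(E) = -7 + (E + E²)*(E + 4) = -7 + (E + E²)*(4 + E) = -7 + (4 + E)*(E + E²))
N(K) = 2*K (N(K) = (√(2*K))² = (√2*√K)² = 2*K)
N(-9)*(Y(-9) + Z(-8)) = (2*(-9))*((-7 + (-9)³ + 4*(-9) + 5*(-9)²) - 2) = -18*((-7 - 729 - 36 + 5*81) - 2) = -18*((-7 - 729 - 36 + 405) - 2) = -18*(-367 - 2) = -18*(-369) = 6642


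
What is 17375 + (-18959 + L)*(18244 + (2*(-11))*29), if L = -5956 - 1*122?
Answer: -440784047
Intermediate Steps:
L = -6078 (L = -5956 - 122 = -6078)
17375 + (-18959 + L)*(18244 + (2*(-11))*29) = 17375 + (-18959 - 6078)*(18244 + (2*(-11))*29) = 17375 - 25037*(18244 - 22*29) = 17375 - 25037*(18244 - 638) = 17375 - 25037*17606 = 17375 - 440801422 = -440784047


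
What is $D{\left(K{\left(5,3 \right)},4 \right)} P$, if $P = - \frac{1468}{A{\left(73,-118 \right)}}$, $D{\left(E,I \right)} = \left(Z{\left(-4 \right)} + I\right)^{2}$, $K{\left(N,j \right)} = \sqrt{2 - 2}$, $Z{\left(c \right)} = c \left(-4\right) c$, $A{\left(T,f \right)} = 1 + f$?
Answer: $\frac{587200}{13} \approx 45169.0$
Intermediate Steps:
$Z{\left(c \right)} = - 4 c^{2}$ ($Z{\left(c \right)} = - 4 c c = - 4 c^{2}$)
$K{\left(N,j \right)} = 0$ ($K{\left(N,j \right)} = \sqrt{0} = 0$)
$D{\left(E,I \right)} = \left(-64 + I\right)^{2}$ ($D{\left(E,I \right)} = \left(- 4 \left(-4\right)^{2} + I\right)^{2} = \left(\left(-4\right) 16 + I\right)^{2} = \left(-64 + I\right)^{2}$)
$P = \frac{1468}{117}$ ($P = - \frac{1468}{1 - 118} = - \frac{1468}{-117} = \left(-1468\right) \left(- \frac{1}{117}\right) = \frac{1468}{117} \approx 12.547$)
$D{\left(K{\left(5,3 \right)},4 \right)} P = \left(-64 + 4\right)^{2} \cdot \frac{1468}{117} = \left(-60\right)^{2} \cdot \frac{1468}{117} = 3600 \cdot \frac{1468}{117} = \frac{587200}{13}$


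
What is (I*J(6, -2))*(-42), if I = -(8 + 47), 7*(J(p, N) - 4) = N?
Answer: 8580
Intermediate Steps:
J(p, N) = 4 + N/7
I = -55 (I = -1*55 = -55)
(I*J(6, -2))*(-42) = -55*(4 + (⅐)*(-2))*(-42) = -55*(4 - 2/7)*(-42) = -55*26/7*(-42) = -1430/7*(-42) = 8580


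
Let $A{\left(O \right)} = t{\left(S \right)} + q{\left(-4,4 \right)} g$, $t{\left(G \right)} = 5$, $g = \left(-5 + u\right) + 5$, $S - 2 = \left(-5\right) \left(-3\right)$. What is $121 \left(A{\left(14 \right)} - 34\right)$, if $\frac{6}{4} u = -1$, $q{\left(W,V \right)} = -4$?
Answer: $- \frac{9559}{3} \approx -3186.3$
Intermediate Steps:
$S = 17$ ($S = 2 - -15 = 2 + 15 = 17$)
$u = - \frac{2}{3}$ ($u = \frac{2}{3} \left(-1\right) = - \frac{2}{3} \approx -0.66667$)
$g = - \frac{2}{3}$ ($g = \left(-5 - \frac{2}{3}\right) + 5 = - \frac{17}{3} + 5 = - \frac{2}{3} \approx -0.66667$)
$A{\left(O \right)} = \frac{23}{3}$ ($A{\left(O \right)} = 5 - - \frac{8}{3} = 5 + \frac{8}{3} = \frac{23}{3}$)
$121 \left(A{\left(14 \right)} - 34\right) = 121 \left(\frac{23}{3} - 34\right) = 121 \left(- \frac{79}{3}\right) = - \frac{9559}{3}$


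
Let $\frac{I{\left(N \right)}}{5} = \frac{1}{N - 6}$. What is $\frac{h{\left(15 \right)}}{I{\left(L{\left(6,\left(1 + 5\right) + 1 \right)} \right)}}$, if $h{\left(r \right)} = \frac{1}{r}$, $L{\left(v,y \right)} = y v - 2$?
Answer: $\frac{34}{75} \approx 0.45333$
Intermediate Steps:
$L{\left(v,y \right)} = -2 + v y$ ($L{\left(v,y \right)} = v y - 2 = -2 + v y$)
$I{\left(N \right)} = \frac{5}{-6 + N}$ ($I{\left(N \right)} = \frac{5}{N - 6} = \frac{5}{-6 + N}$)
$\frac{h{\left(15 \right)}}{I{\left(L{\left(6,\left(1 + 5\right) + 1 \right)} \right)}} = \frac{1}{15 \frac{5}{-6 - \left(2 - 6 \left(\left(1 + 5\right) + 1\right)\right)}} = \frac{1}{15 \frac{5}{-6 - \left(2 - 6 \left(6 + 1\right)\right)}} = \frac{1}{15 \frac{5}{-6 + \left(-2 + 6 \cdot 7\right)}} = \frac{1}{15 \frac{5}{-6 + \left(-2 + 42\right)}} = \frac{1}{15 \frac{5}{-6 + 40}} = \frac{1}{15 \cdot \frac{5}{34}} = \frac{1}{15} \cdot \frac{34}{5} = \frac{34}{75}$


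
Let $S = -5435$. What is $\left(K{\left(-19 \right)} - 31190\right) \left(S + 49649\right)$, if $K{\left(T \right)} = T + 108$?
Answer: $-1375099614$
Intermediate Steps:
$K{\left(T \right)} = 108 + T$
$\left(K{\left(-19 \right)} - 31190\right) \left(S + 49649\right) = \left(\left(108 - 19\right) - 31190\right) \left(-5435 + 49649\right) = \left(89 - 31190\right) 44214 = \left(-31101\right) 44214 = -1375099614$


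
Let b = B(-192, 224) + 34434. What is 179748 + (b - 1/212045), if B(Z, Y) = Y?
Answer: 45463720269/212045 ≈ 2.1441e+5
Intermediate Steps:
b = 34658 (b = 224 + 34434 = 34658)
179748 + (b - 1/212045) = 179748 + (34658 - 1/212045) = 179748 + 7349055609/212045 = 45463720269/212045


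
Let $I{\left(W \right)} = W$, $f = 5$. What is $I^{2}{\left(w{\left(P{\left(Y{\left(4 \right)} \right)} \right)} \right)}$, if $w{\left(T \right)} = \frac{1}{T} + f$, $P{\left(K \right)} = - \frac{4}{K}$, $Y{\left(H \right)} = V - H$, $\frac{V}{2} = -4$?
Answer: $64$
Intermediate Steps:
$V = -8$ ($V = 2 \left(-4\right) = -8$)
$Y{\left(H \right)} = -8 - H$
$w{\left(T \right)} = 5 + \frac{1}{T}$ ($w{\left(T \right)} = \frac{1}{T} + 5 = 5 + \frac{1}{T}$)
$I^{2}{\left(w{\left(P{\left(Y{\left(4 \right)} \right)} \right)} \right)} = \left(5 + \frac{1}{\left(-4\right) \frac{1}{-8 - 4}}\right)^{2} = \left(5 + \frac{1}{\left(-4\right) \frac{1}{-12}}\right)^{2} = \left(5 + \frac{1}{\left(-4\right) \left(- \frac{1}{12}\right)}\right)^{2} = \left(5 + \frac{1}{\frac{1}{3}}\right)^{2} = \left(5 + 3\right)^{2} = 8^{2} = 64$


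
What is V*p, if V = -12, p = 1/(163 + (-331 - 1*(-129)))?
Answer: 4/13 ≈ 0.30769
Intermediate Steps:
p = -1/39 (p = 1/(163 + (-331 + 129)) = 1/(163 - 202) = 1/(-39) = -1/39 ≈ -0.025641)
V*p = -12*(-1/39) = 4/13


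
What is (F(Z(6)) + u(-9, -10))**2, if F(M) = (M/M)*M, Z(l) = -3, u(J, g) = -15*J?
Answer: 17424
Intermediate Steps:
F(M) = M (F(M) = 1*M = M)
(F(Z(6)) + u(-9, -10))**2 = (-3 - 15*(-9))**2 = (-3 + 135)**2 = 132**2 = 17424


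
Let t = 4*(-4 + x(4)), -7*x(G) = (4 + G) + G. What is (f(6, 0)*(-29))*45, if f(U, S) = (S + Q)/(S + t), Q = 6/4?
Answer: 5481/64 ≈ 85.641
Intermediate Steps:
x(G) = -4/7 - 2*G/7 (x(G) = -((4 + G) + G)/7 = -(4 + 2*G)/7 = -4/7 - 2*G/7)
t = -160/7 (t = 4*(-4 + (-4/7 - 2/7*4)) = 4*(-4 + (-4/7 - 8/7)) = 4*(-4 - 12/7) = 4*(-40/7) = -160/7 ≈ -22.857)
Q = 3/2 (Q = 6*(1/4) = 3/2 ≈ 1.5000)
f(U, S) = (3/2 + S)/(-160/7 + S) (f(U, S) = (S + 3/2)/(S - 160/7) = (3/2 + S)/(-160/7 + S))
(f(6, 0)*(-29))*45 = ((7*(3 + 2*0)/(2*(-160 + 7*0)))*(-29))*45 = ((7*(3 + 0)/(2*(-160 + 0)))*(-29))*45 = (((7/2)*3/(-160))*(-29))*45 = (((7/2)*(-1/160)*3)*(-29))*45 = -21/320*(-29)*45 = (609/320)*45 = 5481/64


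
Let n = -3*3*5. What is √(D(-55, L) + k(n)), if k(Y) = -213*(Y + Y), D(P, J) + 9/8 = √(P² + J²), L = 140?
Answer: √(306702 + 80*√905)/4 ≈ 138.99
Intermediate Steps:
n = -45 (n = -9*5 = -45)
D(P, J) = -9/8 + √(J² + P²) (D(P, J) = -9/8 + √(P² + J²) = -9/8 + √(J² + P²))
k(Y) = -426*Y
√(D(-55, L) + k(n)) = √((-9/8 + √(140² + (-55)²)) - 426*(-45)) = √((-9/8 + √(19600 + 3025)) + 19170) = √((-9/8 + √22625) + 19170) = √((-9/8 + 5*√905) + 19170) = √(153351/8 + 5*√905)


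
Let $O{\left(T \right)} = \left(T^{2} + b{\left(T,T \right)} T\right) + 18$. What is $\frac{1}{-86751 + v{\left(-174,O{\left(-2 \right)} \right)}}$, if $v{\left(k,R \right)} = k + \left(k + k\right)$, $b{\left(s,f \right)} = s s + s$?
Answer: $- \frac{1}{87273} \approx -1.1458 \cdot 10^{-5}$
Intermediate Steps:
$b{\left(s,f \right)} = s + s^{2}$ ($b{\left(s,f \right)} = s^{2} + s = s + s^{2}$)
$O{\left(T \right)} = 18 + T^{2} + T^{2} \left(1 + T\right)$ ($O{\left(T \right)} = \left(T^{2} + T \left(1 + T\right) T\right) + 18 = \left(T^{2} + T^{2} \left(1 + T\right)\right) + 18 = 18 + T^{2} + T^{2} \left(1 + T\right)$)
$v{\left(k,R \right)} = 3 k$ ($v{\left(k,R \right)} = k + 2 k = 3 k$)
$\frac{1}{-86751 + v{\left(-174,O{\left(-2 \right)} \right)}} = \frac{1}{-86751 + 3 \left(-174\right)} = \frac{1}{-86751 - 522} = \frac{1}{-87273} = - \frac{1}{87273}$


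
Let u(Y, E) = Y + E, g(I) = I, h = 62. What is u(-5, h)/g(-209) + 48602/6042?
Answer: 13592/1749 ≈ 7.7713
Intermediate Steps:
u(Y, E) = E + Y
u(-5, h)/g(-209) + 48602/6042 = (62 - 5)/(-209) + 48602/6042 = 57*(-1/209) + 48602*(1/6042) = -3/11 + 1279/159 = 13592/1749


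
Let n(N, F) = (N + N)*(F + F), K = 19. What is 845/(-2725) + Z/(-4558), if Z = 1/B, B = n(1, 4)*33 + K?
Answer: -421355739/1358808170 ≈ -0.31009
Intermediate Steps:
n(N, F) = 4*F*N (n(N, F) = (2*N)*(2*F) = 4*F*N)
B = 547 (B = (4*4*1)*33 + 19 = 16*33 + 19 = 528 + 19 = 547)
Z = 1/547 ≈ 0.0018282
845/(-2725) + Z/(-4558) = 845/(-2725) + (1/547)/(-4558) = 845*(-1/2725) + (1/547)*(-1/4558) = -169/545 - 1/2493226 = -421355739/1358808170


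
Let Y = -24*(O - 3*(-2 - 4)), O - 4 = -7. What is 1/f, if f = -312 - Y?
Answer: 1/48 ≈ 0.020833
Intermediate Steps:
O = -3 (O = 4 - 7 = -3)
Y = -360 (Y = -24*(-3 - 3*(-2 - 4)) = -24*(-3 - 3*(-6)) = -24*(-3 + 18) = -24*15 = -360)
f = 48 (f = -312 - 1*(-360) = -312 + 360 = 48)
1/f = 1/48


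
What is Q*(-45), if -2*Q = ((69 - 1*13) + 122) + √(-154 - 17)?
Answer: 4005 + 135*I*√19/2 ≈ 4005.0 + 294.23*I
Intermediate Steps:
Q = -89 - 3*I*√19/2 (Q = -(((69 - 1*13) + 122) + √(-154 - 17))/2 = -(((69 - 13) + 122) + √(-171))/2 = -((56 + 122) + 3*I*√19)/2 = -(178 + 3*I*√19)/2 = -89 - 3*I*√19/2 ≈ -89.0 - 6.5383*I)
Q*(-45) = (-89 - 3*I*√19/2)*(-45) = 4005 + 135*I*√19/2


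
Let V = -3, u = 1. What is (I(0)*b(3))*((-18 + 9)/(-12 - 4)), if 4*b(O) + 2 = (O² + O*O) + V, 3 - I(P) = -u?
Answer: 117/16 ≈ 7.3125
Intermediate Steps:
I(P) = 4 (I(P) = 3 - (-1) = 3 - 1*(-1) = 3 + 1 = 4)
b(O) = -5/4 + O²/2 (b(O) = -½ + ((O² + O*O) - 3)/4 = -½ + ((O² + O²) - 3)/4 = -½ + (2*O² - 3)/4 = -½ + (-3 + 2*O²)/4 = -½ + (-¾ + O²/2) = -5/4 + O²/2)
(I(0)*b(3))*((-18 + 9)/(-12 - 4)) = (4*(-5/4 + (½)*3²))*((-18 + 9)/(-12 - 4)) = (4*(-5/4 + (½)*9))*(-9/(-16)) = (4*(-5/4 + 9/2))*(-9*(-1/16)) = (4*(13/4))*(9/16) = 13*(9/16) = 117/16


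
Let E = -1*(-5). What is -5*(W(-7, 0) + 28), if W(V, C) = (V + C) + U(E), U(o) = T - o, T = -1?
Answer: -75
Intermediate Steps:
E = 5
U(o) = -1 - o
W(V, C) = -6 + C + V (W(V, C) = (V + C) + (-1 - 1*5) = (C + V) + (-1 - 5) = (C + V) - 6 = -6 + C + V)
-5*(W(-7, 0) + 28) = -5*((-6 + 0 - 7) + 28) = -5*(-13 + 28) = -5*15 = -75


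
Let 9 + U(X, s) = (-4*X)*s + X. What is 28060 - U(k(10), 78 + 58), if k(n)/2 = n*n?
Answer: 136669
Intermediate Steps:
k(n) = 2*n**2 (k(n) = 2*(n*n) = 2*n**2)
U(X, s) = -9 + X - 4*X*s (U(X, s) = -9 + ((-4*X)*s + X) = -9 + (-4*X*s + X) = -9 + (X - 4*X*s) = -9 + X - 4*X*s)
28060 - U(k(10), 78 + 58) = 28060 - (-9 + 2*10**2 - 4*2*10**2*(78 + 58)) = 28060 - (-9 + 2*100 - 4*2*100*136) = 28060 - (-9 + 200 - 4*200*136) = 28060 - (-9 + 200 - 108800) = 28060 - 1*(-108609) = 28060 + 108609 = 136669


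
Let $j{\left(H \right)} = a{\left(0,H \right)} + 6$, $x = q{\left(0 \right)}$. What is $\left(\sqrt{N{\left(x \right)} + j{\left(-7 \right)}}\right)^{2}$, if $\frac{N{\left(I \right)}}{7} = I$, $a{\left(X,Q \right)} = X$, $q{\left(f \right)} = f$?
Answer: $6$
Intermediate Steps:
$x = 0$
$N{\left(I \right)} = 7 I$
$j{\left(H \right)} = 6$ ($j{\left(H \right)} = 0 + 6 = 6$)
$\left(\sqrt{N{\left(x \right)} + j{\left(-7 \right)}}\right)^{2} = \left(\sqrt{7 \cdot 0 + 6}\right)^{2} = \left(\sqrt{0 + 6}\right)^{2} = \left(\sqrt{6}\right)^{2} = 6$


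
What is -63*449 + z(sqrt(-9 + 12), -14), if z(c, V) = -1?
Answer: -28288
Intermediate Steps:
-63*449 + z(sqrt(-9 + 12), -14) = -63*449 - 1 = -28287 - 1 = -28288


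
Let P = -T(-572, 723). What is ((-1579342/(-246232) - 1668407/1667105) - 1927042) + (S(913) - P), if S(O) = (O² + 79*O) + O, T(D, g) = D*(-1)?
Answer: -209322604732137737/205247299180 ≈ -1.0199e+6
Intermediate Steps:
T(D, g) = -D
P = -572 (P = -(-1)*(-572) = -1*572 = -572)
S(O) = O² + 80*O
((-1579342/(-246232) - 1668407/1667105) - 1927042) + (S(913) - P) = ((-1579342/(-246232) - 1668407/1667105) - 1927042) + (913*(80 + 913) - 1*(-572)) = ((-1579342*(-1/246232) - 1668407*1/1667105) - 1927042) + (913*993 + 572) = ((789671/123116 - 1668407/1667105) - 1927042) + (906609 + 572) = (1111056876243/205247299180 - 1927042) + 907181 = -395519054849549317/205247299180 + 907181 = -209322604732137737/205247299180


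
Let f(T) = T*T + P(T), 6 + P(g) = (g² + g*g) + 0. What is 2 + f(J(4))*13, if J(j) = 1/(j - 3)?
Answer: -37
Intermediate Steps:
P(g) = -6 + 2*g² (P(g) = -6 + ((g² + g*g) + 0) = -6 + ((g² + g²) + 0) = -6 + (2*g² + 0) = -6 + 2*g²)
J(j) = 1/(-3 + j)
f(T) = -6 + 3*T² (f(T) = T*T + (-6 + 2*T²) = T² + (-6 + 2*T²) = -6 + 3*T²)
2 + f(J(4))*13 = 2 + (-6 + 3*(1/(-3 + 4))²)*13 = 2 + (-6 + 3*(1/1)²)*13 = 2 + (-6 + 3*1²)*13 = 2 + (-6 + 3*1)*13 = 2 + (-6 + 3)*13 = 2 - 3*13 = 2 - 39 = -37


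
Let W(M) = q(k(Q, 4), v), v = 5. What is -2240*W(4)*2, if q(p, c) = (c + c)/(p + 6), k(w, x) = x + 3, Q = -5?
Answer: -44800/13 ≈ -3446.2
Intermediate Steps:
k(w, x) = 3 + x
q(p, c) = 2*c/(6 + p) (q(p, c) = (2*c)/(6 + p) = 2*c/(6 + p))
W(M) = 10/13 (W(M) = 2*5/(6 + (3 + 4)) = 2*5/(6 + 7) = 2*5/13 = 2*5*(1/13) = 10/13)
-2240*W(4)*2 = -22400*2/13 = -2240*20/13 = -44800/13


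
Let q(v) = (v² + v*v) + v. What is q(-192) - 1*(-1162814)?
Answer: 1236350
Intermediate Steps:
q(v) = v + 2*v² (q(v) = (v² + v²) + v = 2*v² + v = v + 2*v²)
q(-192) - 1*(-1162814) = -192*(1 + 2*(-192)) - 1*(-1162814) = -192*(1 - 384) + 1162814 = -192*(-383) + 1162814 = 73536 + 1162814 = 1236350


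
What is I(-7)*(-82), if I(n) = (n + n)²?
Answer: -16072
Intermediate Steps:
I(n) = 4*n² (I(n) = (2*n)² = 4*n²)
I(-7)*(-82) = (4*(-7)²)*(-82) = (4*49)*(-82) = 196*(-82) = -16072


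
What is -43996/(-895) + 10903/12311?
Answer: 551392941/11018345 ≈ 50.043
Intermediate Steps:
-43996/(-895) + 10903/12311 = -43996*(-1/895) + 10903*(1/12311) = 43996/895 + 10903/12311 = 551392941/11018345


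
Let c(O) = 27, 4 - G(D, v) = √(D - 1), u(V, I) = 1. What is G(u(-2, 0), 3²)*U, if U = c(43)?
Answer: 108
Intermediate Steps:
G(D, v) = 4 - √(-1 + D) (G(D, v) = 4 - √(D - 1) = 4 - √(-1 + D))
U = 27
G(u(-2, 0), 3²)*U = (4 - √(-1 + 1))*27 = (4 - √0)*27 = (4 - 1*0)*27 = (4 + 0)*27 = 4*27 = 108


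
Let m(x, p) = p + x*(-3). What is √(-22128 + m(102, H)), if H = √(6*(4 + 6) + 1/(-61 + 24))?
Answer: √(-30712146 + 37*√82103)/37 ≈ 149.75*I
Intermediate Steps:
H = √82103/37 (H = √(6*10 + 1/(-37)) = √(60 - 1/37) = √(2219/37) = √82103/37 ≈ 7.7442)
m(x, p) = p - 3*x
√(-22128 + m(102, H)) = √(-22128 + (√82103/37 - 3*102)) = √(-22128 + (√82103/37 - 306)) = √(-22128 + (-306 + √82103/37)) = √(-22434 + √82103/37)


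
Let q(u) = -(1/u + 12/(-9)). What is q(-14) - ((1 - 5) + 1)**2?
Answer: -319/42 ≈ -7.5952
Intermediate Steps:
q(u) = 4/3 - 1/u (q(u) = -(1/u + 12*(-1/9)) = -(1/u - 4/3) = -(-4/3 + 1/u) = 4/3 - 1/u)
q(-14) - ((1 - 5) + 1)**2 = (4/3 - 1/(-14)) - ((1 - 5) + 1)**2 = (4/3 - 1*(-1/14)) - (-4 + 1)**2 = (4/3 + 1/14) - 1*(-3)**2 = 59/42 - 1*9 = 59/42 - 9 = -319/42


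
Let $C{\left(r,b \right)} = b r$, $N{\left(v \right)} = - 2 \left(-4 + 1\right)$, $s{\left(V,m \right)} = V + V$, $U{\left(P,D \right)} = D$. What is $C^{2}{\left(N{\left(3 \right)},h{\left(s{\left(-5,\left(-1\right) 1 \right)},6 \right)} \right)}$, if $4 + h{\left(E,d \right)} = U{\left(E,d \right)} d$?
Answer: $36864$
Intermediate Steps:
$s{\left(V,m \right)} = 2 V$
$N{\left(v \right)} = 6$ ($N{\left(v \right)} = \left(-2\right) \left(-3\right) = 6$)
$h{\left(E,d \right)} = -4 + d^{2}$ ($h{\left(E,d \right)} = -4 + d d = -4 + d^{2}$)
$C^{2}{\left(N{\left(3 \right)},h{\left(s{\left(-5,\left(-1\right) 1 \right)},6 \right)} \right)} = \left(\left(-4 + 6^{2}\right) 6\right)^{2} = \left(\left(-4 + 36\right) 6\right)^{2} = \left(32 \cdot 6\right)^{2} = 192^{2} = 36864$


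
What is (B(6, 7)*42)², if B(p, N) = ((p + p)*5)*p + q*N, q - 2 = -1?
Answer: 237591396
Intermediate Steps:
q = 1 (q = 2 - 1 = 1)
B(p, N) = N + 10*p² (B(p, N) = ((p + p)*5)*p + 1*N = ((2*p)*5)*p + N = (10*p)*p + N = 10*p² + N = N + 10*p²)
(B(6, 7)*42)² = ((7 + 10*6²)*42)² = ((7 + 10*36)*42)² = ((7 + 360)*42)² = (367*42)² = 15414² = 237591396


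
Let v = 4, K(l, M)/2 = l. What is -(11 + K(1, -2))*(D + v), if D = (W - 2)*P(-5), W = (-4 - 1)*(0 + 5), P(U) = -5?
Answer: -1807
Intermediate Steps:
K(l, M) = 2*l
W = -25 (W = -5*5 = -25)
D = 135 (D = (-25 - 2)*(-5) = -27*(-5) = 135)
-(11 + K(1, -2))*(D + v) = -(11 + 2*1)*(135 + 4) = -(11 + 2)*139 = -13*139 = -1*1807 = -1807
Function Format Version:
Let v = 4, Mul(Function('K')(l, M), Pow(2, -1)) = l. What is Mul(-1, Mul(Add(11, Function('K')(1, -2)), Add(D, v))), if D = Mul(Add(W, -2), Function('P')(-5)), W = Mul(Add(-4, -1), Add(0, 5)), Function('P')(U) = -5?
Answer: -1807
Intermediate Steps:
Function('K')(l, M) = Mul(2, l)
W = -25 (W = Mul(-5, 5) = -25)
D = 135 (D = Mul(Add(-25, -2), -5) = Mul(-27, -5) = 135)
Mul(-1, Mul(Add(11, Function('K')(1, -2)), Add(D, v))) = Mul(-1, Mul(Add(11, Mul(2, 1)), Add(135, 4))) = Mul(-1, Mul(Add(11, 2), 139)) = Mul(-1, Mul(13, 139)) = Mul(-1, 1807) = -1807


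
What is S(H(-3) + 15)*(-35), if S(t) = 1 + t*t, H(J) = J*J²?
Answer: -5075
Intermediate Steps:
H(J) = J³
S(t) = 1 + t²
S(H(-3) + 15)*(-35) = (1 + ((-3)³ + 15)²)*(-35) = (1 + (-27 + 15)²)*(-35) = (1 + (-12)²)*(-35) = (1 + 144)*(-35) = 145*(-35) = -5075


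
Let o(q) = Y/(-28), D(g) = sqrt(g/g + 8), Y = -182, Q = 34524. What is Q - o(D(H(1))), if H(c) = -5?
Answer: 69035/2 ≈ 34518.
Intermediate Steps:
D(g) = 3 (D(g) = sqrt(1 + 8) = sqrt(9) = 3)
o(q) = 13/2 (o(q) = -182/(-28) = -182*(-1/28) = 13/2)
Q - o(D(H(1))) = 34524 - 1*13/2 = 34524 - 13/2 = 69035/2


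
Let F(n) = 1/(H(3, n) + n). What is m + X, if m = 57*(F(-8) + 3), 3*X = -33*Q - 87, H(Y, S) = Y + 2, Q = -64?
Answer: 827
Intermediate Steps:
H(Y, S) = 2 + Y
F(n) = 1/(5 + n) (F(n) = 1/((2 + 3) + n) = 1/(5 + n))
X = 675 (X = (-33*(-64) - 87)/3 = (2112 - 87)/3 = (⅓)*2025 = 675)
m = 152 (m = 57*(1/(5 - 8) + 3) = 57*(1/(-3) + 3) = 57*(-⅓ + 3) = 57*(8/3) = 152)
m + X = 152 + 675 = 827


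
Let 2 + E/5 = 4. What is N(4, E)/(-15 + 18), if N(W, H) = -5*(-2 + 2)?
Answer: 0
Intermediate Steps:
E = 10 (E = -10 + 5*4 = -10 + 20 = 10)
N(W, H) = 0 (N(W, H) = -5*0 = 0)
N(4, E)/(-15 + 18) = 0/(-15 + 18) = 0/3 = 0*(⅓) = 0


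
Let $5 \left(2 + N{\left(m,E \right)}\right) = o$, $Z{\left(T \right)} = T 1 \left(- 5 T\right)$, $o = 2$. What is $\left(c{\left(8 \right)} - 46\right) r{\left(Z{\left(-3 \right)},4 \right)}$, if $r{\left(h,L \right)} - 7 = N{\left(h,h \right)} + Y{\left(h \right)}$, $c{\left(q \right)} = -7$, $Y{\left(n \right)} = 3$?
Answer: $- \frac{2226}{5} \approx -445.2$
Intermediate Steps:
$Z{\left(T \right)} = - 5 T^{2}$ ($Z{\left(T \right)} = T \left(- 5 T\right) = - 5 T^{2}$)
$N{\left(m,E \right)} = - \frac{8}{5}$ ($N{\left(m,E \right)} = -2 + \frac{1}{5} \cdot 2 = -2 + \frac{2}{5} = - \frac{8}{5}$)
$r{\left(h,L \right)} = \frac{42}{5}$ ($r{\left(h,L \right)} = 7 + \left(- \frac{8}{5} + 3\right) = 7 + \frac{7}{5} = \frac{42}{5}$)
$\left(c{\left(8 \right)} - 46\right) r{\left(Z{\left(-3 \right)},4 \right)} = \left(-7 - 46\right) \frac{42}{5} = \left(-53\right) \frac{42}{5} = - \frac{2226}{5}$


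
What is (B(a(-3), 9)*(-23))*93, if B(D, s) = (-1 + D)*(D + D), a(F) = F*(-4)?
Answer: -564696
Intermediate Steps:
a(F) = -4*F
B(D, s) = 2*D*(-1 + D) (B(D, s) = (-1 + D)*(2*D) = 2*D*(-1 + D))
(B(a(-3), 9)*(-23))*93 = ((2*(-4*(-3))*(-1 - 4*(-3)))*(-23))*93 = ((2*12*(-1 + 12))*(-23))*93 = ((2*12*11)*(-23))*93 = (264*(-23))*93 = -6072*93 = -564696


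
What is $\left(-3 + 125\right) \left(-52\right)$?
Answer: $-6344$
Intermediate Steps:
$\left(-3 + 125\right) \left(-52\right) = 122 \left(-52\right) = -6344$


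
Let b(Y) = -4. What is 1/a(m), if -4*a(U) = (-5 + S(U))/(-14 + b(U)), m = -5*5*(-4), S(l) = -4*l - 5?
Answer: -36/205 ≈ -0.17561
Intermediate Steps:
S(l) = -5 - 4*l
m = 100 (m = -25*(-4) = 100)
a(U) = -5/36 - U/18 (a(U) = -(-5 + (-5 - 4*U))/(4*(-14 - 4)) = -(-10 - 4*U)/(4*(-18)) = -(-10 - 4*U)*(-1)/(4*18) = -(5/9 + 2*U/9)/4 = -5/36 - U/18)
1/a(m) = 1/(-5/36 - 1/18*100) = 1/(-5/36 - 50/9) = 1/(-205/36) = -36/205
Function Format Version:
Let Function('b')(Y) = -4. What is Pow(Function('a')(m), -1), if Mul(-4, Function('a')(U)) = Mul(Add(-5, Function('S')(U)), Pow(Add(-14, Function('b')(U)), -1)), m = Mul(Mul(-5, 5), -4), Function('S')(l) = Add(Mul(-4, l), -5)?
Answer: Rational(-36, 205) ≈ -0.17561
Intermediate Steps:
Function('S')(l) = Add(-5, Mul(-4, l))
m = 100 (m = Mul(-25, -4) = 100)
Function('a')(U) = Add(Rational(-5, 36), Mul(Rational(-1, 18), U)) (Function('a')(U) = Mul(Rational(-1, 4), Mul(Add(-5, Add(-5, Mul(-4, U))), Pow(Add(-14, -4), -1))) = Mul(Rational(-1, 4), Mul(Add(-10, Mul(-4, U)), Pow(-18, -1))) = Mul(Rational(-1, 4), Mul(Add(-10, Mul(-4, U)), Rational(-1, 18))) = Mul(Rational(-1, 4), Add(Rational(5, 9), Mul(Rational(2, 9), U))) = Add(Rational(-5, 36), Mul(Rational(-1, 18), U)))
Pow(Function('a')(m), -1) = Pow(Add(Rational(-5, 36), Mul(Rational(-1, 18), 100)), -1) = Pow(Add(Rational(-5, 36), Rational(-50, 9)), -1) = Pow(Rational(-205, 36), -1) = Rational(-36, 205)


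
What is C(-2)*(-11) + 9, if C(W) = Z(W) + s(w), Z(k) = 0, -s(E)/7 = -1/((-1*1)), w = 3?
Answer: 86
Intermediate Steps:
s(E) = -7 (s(E) = -(-7)/((-1*1)) = -(-7)/(-1) = -(-7)*(-1) = -7*1 = -7)
C(W) = -7 (C(W) = 0 - 7 = -7)
C(-2)*(-11) + 9 = -7*(-11) + 9 = 77 + 9 = 86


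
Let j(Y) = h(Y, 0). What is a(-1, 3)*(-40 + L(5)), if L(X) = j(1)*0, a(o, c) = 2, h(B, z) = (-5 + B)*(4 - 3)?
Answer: -80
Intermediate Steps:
h(B, z) = -5 + B (h(B, z) = (-5 + B)*1 = -5 + B)
j(Y) = -5 + Y
L(X) = 0 (L(X) = (-5 + 1)*0 = -4*0 = 0)
a(-1, 3)*(-40 + L(5)) = 2*(-40 + 0) = 2*(-40) = -80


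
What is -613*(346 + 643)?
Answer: -606257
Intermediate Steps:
-613*(346 + 643) = -613*989 = -606257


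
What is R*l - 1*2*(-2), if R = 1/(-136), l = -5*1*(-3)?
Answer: 529/136 ≈ 3.8897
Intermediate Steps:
l = 15 (l = -5*(-3) = 15)
R = -1/136 ≈ -0.0073529
R*l - 1*2*(-2) = -1/136*15 - 1*2*(-2) = -15/136 - 2*(-2) = -15/136 + 4 = 529/136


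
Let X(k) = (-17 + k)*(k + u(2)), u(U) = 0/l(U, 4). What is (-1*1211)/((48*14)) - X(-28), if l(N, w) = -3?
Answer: -121133/96 ≈ -1261.8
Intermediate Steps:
u(U) = 0 (u(U) = 0/(-3) = 0*(-1/3) = 0)
X(k) = k*(-17 + k) (X(k) = (-17 + k)*(k + 0) = (-17 + k)*k = k*(-17 + k))
(-1*1211)/((48*14)) - X(-28) = (-1*1211)/((48*14)) - (-28)*(-17 - 28) = -1211/672 - (-28)*(-45) = -1211*1/672 - 1*1260 = -173/96 - 1260 = -121133/96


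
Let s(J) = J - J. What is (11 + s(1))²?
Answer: 121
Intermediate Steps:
s(J) = 0
(11 + s(1))² = (11 + 0)² = 11² = 121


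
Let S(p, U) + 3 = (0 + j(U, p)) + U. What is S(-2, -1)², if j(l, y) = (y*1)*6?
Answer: 256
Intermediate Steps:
j(l, y) = 6*y (j(l, y) = y*6 = 6*y)
S(p, U) = -3 + U + 6*p (S(p, U) = -3 + ((0 + 6*p) + U) = -3 + (6*p + U) = -3 + (U + 6*p) = -3 + U + 6*p)
S(-2, -1)² = (-3 - 1 + 6*(-2))² = (-3 - 1 - 12)² = (-16)² = 256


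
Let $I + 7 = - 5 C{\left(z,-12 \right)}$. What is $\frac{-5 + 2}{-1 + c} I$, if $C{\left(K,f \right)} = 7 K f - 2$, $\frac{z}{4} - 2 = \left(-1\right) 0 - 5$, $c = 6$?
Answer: $\frac{15111}{5} \approx 3022.2$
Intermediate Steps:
$z = -12$ ($z = 8 + 4 \left(\left(-1\right) 0 - 5\right) = 8 + 4 \left(0 - 5\right) = 8 + 4 \left(-5\right) = 8 - 20 = -12$)
$C{\left(K,f \right)} = -2 + 7 K f$ ($C{\left(K,f \right)} = 7 K f - 2 = -2 + 7 K f$)
$I = -5037$ ($I = -7 - 5 \left(-2 + 7 \left(-12\right) \left(-12\right)\right) = -7 - 5 \left(-2 + 1008\right) = -7 - 5030 = -5037$)
$\frac{-5 + 2}{-1 + c} I = \frac{-5 + 2}{-1 + 6} \left(-5037\right) = - \frac{3}{5} \left(-5037\right) = \left(-3\right) \frac{1}{5} \left(-5037\right) = \left(- \frac{3}{5}\right) \left(-5037\right) = \frac{15111}{5}$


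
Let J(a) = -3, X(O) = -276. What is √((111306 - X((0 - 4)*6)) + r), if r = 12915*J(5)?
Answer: 3*√8093 ≈ 269.88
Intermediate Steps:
r = -38745 (r = 12915*(-3) = -38745)
√((111306 - X((0 - 4)*6)) + r) = √((111306 - 1*(-276)) - 38745) = √((111306 + 276) - 38745) = √(111582 - 38745) = √72837 = 3*√8093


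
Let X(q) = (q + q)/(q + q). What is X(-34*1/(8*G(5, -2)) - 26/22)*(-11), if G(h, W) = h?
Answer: -11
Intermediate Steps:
X(q) = 1 (X(q) = (2*q)/((2*q)) = (2*q)*(1/(2*q)) = 1)
X(-34*1/(8*G(5, -2)) - 26/22)*(-11) = 1*(-11) = -11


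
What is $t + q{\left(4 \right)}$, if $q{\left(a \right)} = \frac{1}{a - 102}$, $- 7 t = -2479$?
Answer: $\frac{34705}{98} \approx 354.13$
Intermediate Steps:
$t = \frac{2479}{7}$ ($t = \left(- \frac{1}{7}\right) \left(-2479\right) = \frac{2479}{7} \approx 354.14$)
$q{\left(a \right)} = \frac{1}{-102 + a}$
$t + q{\left(4 \right)} = \frac{2479}{7} + \frac{1}{-102 + 4} = \frac{2479}{7} + \frac{1}{-98} = \frac{2479}{7} - \frac{1}{98} = \frac{34705}{98}$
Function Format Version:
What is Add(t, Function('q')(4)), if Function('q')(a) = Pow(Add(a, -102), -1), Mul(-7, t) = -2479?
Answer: Rational(34705, 98) ≈ 354.13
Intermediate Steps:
t = Rational(2479, 7) (t = Mul(Rational(-1, 7), -2479) = Rational(2479, 7) ≈ 354.14)
Function('q')(a) = Pow(Add(-102, a), -1)
Add(t, Function('q')(4)) = Add(Rational(2479, 7), Pow(Add(-102, 4), -1)) = Add(Rational(2479, 7), Pow(-98, -1)) = Add(Rational(2479, 7), Rational(-1, 98)) = Rational(34705, 98)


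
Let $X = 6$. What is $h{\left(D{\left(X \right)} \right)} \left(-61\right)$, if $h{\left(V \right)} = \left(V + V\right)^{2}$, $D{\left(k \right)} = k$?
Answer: $-8784$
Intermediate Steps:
$h{\left(V \right)} = 4 V^{2}$ ($h{\left(V \right)} = \left(2 V\right)^{2} = 4 V^{2}$)
$h{\left(D{\left(X \right)} \right)} \left(-61\right) = 4 \cdot 6^{2} \left(-61\right) = 4 \cdot 36 \left(-61\right) = 144 \left(-61\right) = -8784$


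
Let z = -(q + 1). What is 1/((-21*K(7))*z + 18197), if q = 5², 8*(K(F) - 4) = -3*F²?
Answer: 4/41393 ≈ 9.6635e-5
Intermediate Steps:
K(F) = 4 - 3*F²/8 (K(F) = 4 + (-3*F²)/8 = 4 - 3*F²/8)
q = 25
z = -26 (z = -(25 + 1) = -1*26 = -26)
1/((-21*K(7))*z + 18197) = 1/(-21*(4 - 3/8*7²)*(-26) + 18197) = 1/(-21*(4 - 3/8*49)*(-26) + 18197) = 1/(-21*(4 - 147/8)*(-26) + 18197) = 1/(-21*(-115/8)*(-26) + 18197) = 1/((2415/8)*(-26) + 18197) = 1/(-31395/4 + 18197) = 1/(41393/4) = 4/41393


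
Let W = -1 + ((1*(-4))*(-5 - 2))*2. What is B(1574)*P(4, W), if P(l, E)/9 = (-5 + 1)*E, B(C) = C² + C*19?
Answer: -4964616360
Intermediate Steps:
W = 55 (W = -1 - 4*(-7)*2 = -1 + 28*2 = -1 + 56 = 55)
B(C) = C² + 19*C
P(l, E) = -36*E (P(l, E) = 9*((-5 + 1)*E) = 9*(-4*E) = -36*E)
B(1574)*P(4, W) = (1574*(19 + 1574))*(-36*55) = (1574*1593)*(-1980) = 2507382*(-1980) = -4964616360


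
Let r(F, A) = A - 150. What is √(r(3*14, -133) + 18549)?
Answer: √18266 ≈ 135.15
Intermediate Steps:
r(F, A) = -150 + A
√(r(3*14, -133) + 18549) = √((-150 - 133) + 18549) = √(-283 + 18549) = √18266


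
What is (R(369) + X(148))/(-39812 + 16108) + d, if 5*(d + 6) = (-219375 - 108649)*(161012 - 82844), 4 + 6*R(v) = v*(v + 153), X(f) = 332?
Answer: -1823381374655459/355560 ≈ -5.1282e+9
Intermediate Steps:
R(v) = -⅔ + v*(153 + v)/6 (R(v) = -⅔ + (v*(v + 153))/6 = -⅔ + (v*(153 + v))/6 = -⅔ + v*(153 + v)/6)
d = -25640980062/5 (d = -6 + ((-219375 - 108649)*(161012 - 82844))/5 = -6 + (-328024*78168)/5 = -6 + (⅕)*(-25640980032) = -6 - 25640980032/5 = -25640980062/5 ≈ -5.1282e+9)
(R(369) + X(148))/(-39812 + 16108) + d = ((-⅔ + (⅙)*369² + (51/2)*369) + 332)/(-39812 + 16108) - 25640980062/5 = ((-⅔ + (⅙)*136161 + 18819/2) + 332)/(-23704) - 25640980062/5 = ((-⅔ + 45387/2 + 18819/2) + 332)*(-1/23704) - 25640980062/5 = (96307/3 + 332)*(-1/23704) - 25640980062/5 = (97303/3)*(-1/23704) - 25640980062/5 = -97303/71112 - 25640980062/5 = -1823381374655459/355560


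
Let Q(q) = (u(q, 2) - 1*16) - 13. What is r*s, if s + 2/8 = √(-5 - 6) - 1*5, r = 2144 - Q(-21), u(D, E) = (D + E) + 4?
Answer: -11487 + 2188*I*√11 ≈ -11487.0 + 7256.8*I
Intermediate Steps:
u(D, E) = 4 + D + E
Q(q) = -23 + q (Q(q) = ((4 + q + 2) - 1*16) - 13 = ((6 + q) - 16) - 13 = (-10 + q) - 13 = -23 + q)
r = 2188 (r = 2144 - (-23 - 21) = 2144 - 1*(-44) = 2144 + 44 = 2188)
s = -21/4 + I*√11 (s = -¼ + (√(-5 - 6) - 1*5) = -¼ + (√(-11) - 5) = -¼ + (I*√11 - 5) = -¼ + (-5 + I*√11) = -21/4 + I*√11 ≈ -5.25 + 3.3166*I)
r*s = 2188*(-21/4 + I*√11) = -11487 + 2188*I*√11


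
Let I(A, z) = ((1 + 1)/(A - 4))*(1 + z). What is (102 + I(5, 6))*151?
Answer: 17516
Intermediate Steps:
I(A, z) = 2*(1 + z)/(-4 + A) (I(A, z) = (2/(-4 + A))*(1 + z) = 2*(1 + z)/(-4 + A))
(102 + I(5, 6))*151 = (102 + 2*(1 + 6)/(-4 + 5))*151 = (102 + 2*7/1)*151 = (102 + 2*1*7)*151 = (102 + 14)*151 = 116*151 = 17516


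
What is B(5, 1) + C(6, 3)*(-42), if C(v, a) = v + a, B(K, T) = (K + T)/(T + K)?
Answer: -377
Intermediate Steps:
B(K, T) = 1 (B(K, T) = (K + T)/(K + T) = 1)
C(v, a) = a + v
B(5, 1) + C(6, 3)*(-42) = 1 + (3 + 6)*(-42) = 1 + 9*(-42) = 1 - 378 = -377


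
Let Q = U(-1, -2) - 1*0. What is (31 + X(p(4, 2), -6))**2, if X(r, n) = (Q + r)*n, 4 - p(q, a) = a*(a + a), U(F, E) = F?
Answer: 3721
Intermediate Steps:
p(q, a) = 4 - 2*a**2 (p(q, a) = 4 - a*(a + a) = 4 - a*2*a = 4 - 2*a**2)
Q = -1 (Q = -1 - 1*0 = -1 + 0 = -1)
X(r, n) = n*(-1 + r) (X(r, n) = (-1 + r)*n = n*(-1 + r))
(31 + X(p(4, 2), -6))**2 = (31 - 6*(-1 + (4 - 2*2**2)))**2 = (31 - 6*(-1 + (4 - 2*4)))**2 = (31 - 6*(-1 + (4 - 8)))**2 = (31 - 6*(-1 - 4))**2 = (31 - 6*(-5))**2 = (31 + 30)**2 = 61**2 = 3721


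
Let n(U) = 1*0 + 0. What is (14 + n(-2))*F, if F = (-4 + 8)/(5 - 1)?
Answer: 14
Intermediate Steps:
n(U) = 0 (n(U) = 0 + 0 = 0)
F = 1 (F = 4/4 = 4*(¼) = 1)
(14 + n(-2))*F = (14 + 0)*1 = 14*1 = 14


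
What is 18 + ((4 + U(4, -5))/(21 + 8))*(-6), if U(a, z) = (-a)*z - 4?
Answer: 402/29 ≈ 13.862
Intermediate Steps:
U(a, z) = -4 - a*z (U(a, z) = -a*z - 4 = -4 - a*z)
18 + ((4 + U(4, -5))/(21 + 8))*(-6) = 18 + ((4 + (-4 - 1*4*(-5)))/(21 + 8))*(-6) = 18 + ((4 + (-4 + 20))/29)*(-6) = 18 + ((4 + 16)*(1/29))*(-6) = 18 + (20*(1/29))*(-6) = 18 + (20/29)*(-6) = 18 - 120/29 = 402/29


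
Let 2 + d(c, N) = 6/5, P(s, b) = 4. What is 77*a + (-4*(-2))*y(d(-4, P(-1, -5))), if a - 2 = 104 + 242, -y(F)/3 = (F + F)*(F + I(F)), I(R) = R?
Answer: 668364/25 ≈ 26735.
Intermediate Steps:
d(c, N) = -⅘ (d(c, N) = -2 + 6/5 = -⅘)
y(F) = -12*F² (y(F) = -3*(F + F)*(F + F) = -3*2*F*2*F = -12*F²)
a = 348 (a = 2 + (104 + 242) = 2 + 346 = 348)
77*a + (-4*(-2))*y(d(-4, P(-1, -5))) = 77*348 + (-4*(-2))*(-12*(-⅘)²) = 26796 + 8*(-12*16/25) = 26796 + 8*(-192/25) = 26796 - 1536/25 = 668364/25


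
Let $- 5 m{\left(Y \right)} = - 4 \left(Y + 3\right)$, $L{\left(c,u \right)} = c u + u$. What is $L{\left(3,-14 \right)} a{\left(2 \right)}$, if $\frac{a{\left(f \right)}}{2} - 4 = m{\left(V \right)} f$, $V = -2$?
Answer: $- \frac{3136}{5} \approx -627.2$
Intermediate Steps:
$L{\left(c,u \right)} = u + c u$
$m{\left(Y \right)} = \frac{12}{5} + \frac{4 Y}{5}$ ($m{\left(Y \right)} = - \frac{\left(-4\right) \left(Y + 3\right)}{5} = - \frac{\left(-4\right) \left(3 + Y\right)}{5} = - \frac{-12 - 4 Y}{5} = \frac{12}{5} + \frac{4 Y}{5}$)
$a{\left(f \right)} = 8 + \frac{8 f}{5}$ ($a{\left(f \right)} = 8 + 2 \left(\frac{12}{5} + \frac{4}{5} \left(-2\right)\right) f = 8 + 2 \left(\frac{12}{5} - \frac{8}{5}\right) f = 8 + 2 \frac{4 f}{5} = 8 + \frac{8 f}{5}$)
$L{\left(3,-14 \right)} a{\left(2 \right)} = - 14 \left(1 + 3\right) \left(8 + \frac{8}{5} \cdot 2\right) = \left(-14\right) 4 \left(8 + \frac{16}{5}\right) = \left(-56\right) \frac{56}{5} = - \frac{3136}{5}$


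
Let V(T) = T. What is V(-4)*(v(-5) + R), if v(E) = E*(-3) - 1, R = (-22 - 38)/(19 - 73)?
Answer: -544/9 ≈ -60.444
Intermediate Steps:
R = 10/9 (R = -60/(-54) = -60*(-1/54) = 10/9 ≈ 1.1111)
v(E) = -1 - 3*E (v(E) = -3*E - 1 = -1 - 3*E)
V(-4)*(v(-5) + R) = -4*((-1 - 3*(-5)) + 10/9) = -4*((-1 + 15) + 10/9) = -4*(14 + 10/9) = -4*136/9 = -544/9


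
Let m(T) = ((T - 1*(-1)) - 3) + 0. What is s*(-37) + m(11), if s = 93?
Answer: -3432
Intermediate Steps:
m(T) = -2 + T (m(T) = ((T + 1) - 3) + 0 = ((1 + T) - 3) + 0 = (-2 + T) + 0 = -2 + T)
s*(-37) + m(11) = 93*(-37) + (-2 + 11) = -3441 + 9 = -3432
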